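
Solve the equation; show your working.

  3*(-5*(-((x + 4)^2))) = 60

Step 1. [3*(-5*(-((x + 4)^2))) = 60] leading coefficient 3: divide by 3 ⇒ div: -5*(-((x + 4)^2)) = 20.
Step 2. [-5*(-((x + 4)^2)) = 20] LHS = -5·(…); ÷-5 both sides, so div: -((x + 4)^2) = -4.
Step 3. [-((x + 4)^2) = -4] LHS negated; negate both sides, so neg: (x + 4)^2 = 4.
Step 4. [(x + 4)^2 = 4] 4 ≥ 0, LHS is (·)² — take ±√ ⇒ sqrt: x + 4 = 2 or -2.
Step 5. [x + 4 = 2 or -2] +4 is outermost — subtract 4 both sides, so sub: x = -2 or -6.

Answer: x ∈ {-6, -2}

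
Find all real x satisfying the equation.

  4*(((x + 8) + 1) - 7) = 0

Step 1. [4*(((x + 8) + 1) - 7) = 0] LHS = 4·(…); ÷4 both sides. So div: ((x + 8) + 1) - 7 = 0.
Step 2. [((x + 8) + 1) - 7 = 0] add 7: x sits inside (… - 7), so sub: (x + 8) + 1 = 7.
Step 3. [(x + 8) + 1 = 7] subtract 1: x sits inside (… + 1) ⇒ sub: x + 8 = 6.
Step 4. [x + 8 = 6] peel the +8: subtract 8 from each side. So sub: x = -2.

Answer: x ∈ {-2}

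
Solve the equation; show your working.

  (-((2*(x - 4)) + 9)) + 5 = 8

Step 1. [(-((2*(x - 4)) + 9)) + 5 = 8] +5 is outermost — subtract 5 both sides. So sub: -((2*(x - 4)) + 9) = 3.
Step 2. [-((2*(x - 4)) + 9) = 3] flip signs both sides. So neg: (2*(x - 4)) + 9 = -3.
Step 3. [(2*(x - 4)) + 9 = -3] peel the +9: subtract 9 from each side. So sub: 2*(x - 4) = -12.
Step 4. [2*(x - 4) = -12] 2·(inner) — divide through by 2, so div: x - 4 = -6.
Step 5. [x - 4 = -6] -4 is outermost — add 4 both sides, so sub: x = -2.

Answer: x ∈ {-2}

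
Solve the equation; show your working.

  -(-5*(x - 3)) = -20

Step 1. [-(-5*(x - 3)) = -20] leading − — multiply by −1 ⇒ neg: -5*(x - 3) = 20.
Step 2. [-5*(x - 3) = 20] leading coefficient -5: divide by -5, so div: x - 3 = -4.
Step 3. [x - 3 = -4] peel the -3: add 3 from each side. So sub: x = -1.

Answer: x ∈ {-1}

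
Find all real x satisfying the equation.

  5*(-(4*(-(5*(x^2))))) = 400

Step 1. [5*(-(4*(-(5*(x^2))))) = 400] leading coefficient 5: divide by 5. So div: -(4*(-(5*(x^2)))) = 80.
Step 2. [-(4*(-(5*(x^2)))) = 80] leading − — multiply by −1 ⇒ neg: 4*(-(5*(x^2))) = -80.
Step 3. [4*(-(5*(x^2))) = -80] leading coefficient 4: divide by 4 ⇒ div: -(5*(x^2)) = -20.
Step 4. [-(5*(x^2)) = -20] LHS negated; negate both sides, so neg: 5*(x^2) = 20.
Step 5. [5*(x^2) = 20] 5·(inner) — divide through by 5 ⇒ div: x^2 = 4.
Step 6. [x^2 = 4] √ both sides: 4 ≥ 0 gives two branches ⇒ sqrt: x = 2 or -2.

Answer: x ∈ {-2, 2}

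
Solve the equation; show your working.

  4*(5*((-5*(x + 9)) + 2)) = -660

Step 1. [4*(5*((-5*(x + 9)) + 2)) = -660] 4 out front; divide by 4. So div: 5*((-5*(x + 9)) + 2) = -165.
Step 2. [5*((-5*(x + 9)) + 2) = -165] LHS = 5·(…); ÷5 both sides, so div: (-5*(x + 9)) + 2 = -33.
Step 3. [(-5*(x + 9)) + 2 = -33] +2 is outermost — subtract 2 both sides ⇒ sub: -5*(x + 9) = -35.
Step 4. [-5*(x + 9) = -35] -5·(inner) — divide through by -5. So div: x + 9 = 7.
Step 5. [x + 9 = 7] +9 is outermost — subtract 9 both sides. So sub: x = -2.

Answer: x ∈ {-2}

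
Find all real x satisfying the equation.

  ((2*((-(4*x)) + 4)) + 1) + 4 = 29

Step 1. [((2*((-(4*x)) + 4)) + 1) + 4 = 29] +4 is outermost — subtract 4 both sides, so sub: (2*((-(4*x)) + 4)) + 1 = 25.
Step 2. [(2*((-(4*x)) + 4)) + 1 = 25] the outer +1 inverts by subtracting 1. So sub: 2*((-(4*x)) + 4) = 24.
Step 3. [2*((-(4*x)) + 4) = 24] leading coefficient 2: divide by 2, so div: (-(4*x)) + 4 = 12.
Step 4. [(-(4*x)) + 4 = 12] subtract 4: x sits inside (… + 4) ⇒ sub: -(4*x) = 8.
Step 5. [-(4*x) = 8] leading − — multiply by −1 ⇒ neg: 4*x = -8.
Step 6. [4*x = -8] 4 out front; divide by 4 ⇒ div: x = -2.

Answer: x ∈ {-2}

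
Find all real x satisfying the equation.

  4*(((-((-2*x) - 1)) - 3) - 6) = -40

Step 1. [4*(((-((-2*x) - 1)) - 3) - 6) = -40] divide by the outer 4 ⇒ div: ((-((-2*x) - 1)) - 3) - 6 = -10.
Step 2. [((-((-2*x) - 1)) - 3) - 6 = -10] peel the -6: add 6 from each side. So sub: (-((-2*x) - 1)) - 3 = -4.
Step 3. [(-((-2*x) - 1)) - 3 = -4] peel the -3: add 3 from each side, so sub: -((-2*x) - 1) = -1.
Step 4. [-((-2*x) - 1) = -1] leading − — multiply by −1. So neg: (-2*x) - 1 = 1.
Step 5. [(-2*x) - 1 = 1] add 1: x sits inside (… - 1), so sub: -2*x = 2.
Step 6. [-2*x = 2] -2·(inner) — divide through by -2 ⇒ div: x = -1.

Answer: x ∈ {-1}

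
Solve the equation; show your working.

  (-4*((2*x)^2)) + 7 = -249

Step 1. [(-4*((2*x)^2)) + 7 = -249] the outer +7 inverts by subtracting 7 ⇒ sub: -4*((2*x)^2) = -256.
Step 2. [-4*((2*x)^2) = -256] leading coefficient -4: divide by -4 ⇒ div: (2*x)^2 = 64.
Step 3. [(2*x)^2 = 64] LHS squared, RHS 64 ≥ 0: apply √ (±), so sqrt: 2*x = 8 or -8.
Step 4. [2*x = 8 or -8] divide by the outer 2. So div: x = 4 or -4.

Answer: x ∈ {-4, 4}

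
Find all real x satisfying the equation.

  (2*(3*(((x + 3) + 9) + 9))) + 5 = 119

Step 1. [(2*(3*(((x + 3) + 9) + 9))) + 5 = 119] 5 comes off first (subtract 5), so sub: 2*(3*(((x + 3) + 9) + 9)) = 114.
Step 2. [2*(3*(((x + 3) + 9) + 9)) = 114] 2·(inner) — divide through by 2, so div: 3*(((x + 3) + 9) + 9) = 57.
Step 3. [3*(((x + 3) + 9) + 9) = 57] divide by the outer 3 ⇒ div: ((x + 3) + 9) + 9 = 19.
Step 4. [((x + 3) + 9) + 9 = 19] 9 comes off first (subtract 9). So sub: (x + 3) + 9 = 10.
Step 5. [(x + 3) + 9 = 10] the outer +9 inverts by subtracting 9, so sub: x + 3 = 1.
Step 6. [x + 3 = 1] subtract 3: x sits inside (… + 3). So sub: x = -2.

Answer: x ∈ {-2}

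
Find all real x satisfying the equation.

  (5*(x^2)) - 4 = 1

Step 1. [(5*(x^2)) - 4 = 1] 4 comes off first (add 4) ⇒ sub: 5*(x^2) = 5.
Step 2. [5*(x^2) = 5] LHS = 5·(…); ÷5 both sides, so div: x^2 = 1.
Step 3. [x^2 = 1] √ both sides: 1 ≥ 0 gives two branches ⇒ sqrt: x = 1 or -1.

Answer: x ∈ {-1, 1}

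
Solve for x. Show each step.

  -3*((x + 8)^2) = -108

Step 1. [-3*((x + 8)^2) = -108] -3·(inner) — divide through by -3, so div: (x + 8)^2 = 36.
Step 2. [(x + 8)^2 = 36] LHS squared, RHS 36 ≥ 0: apply √ (±) ⇒ sqrt: x + 8 = 6 or -6.
Step 3. [x + 8 = 6 or -6] 8 comes off first (subtract 8), so sub: x = -2 or -14.

Answer: x ∈ {-14, -2}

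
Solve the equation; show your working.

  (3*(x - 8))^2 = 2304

Step 1. [(3*(x - 8))^2 = 2304] 2304 ≥ 0, LHS is (·)² — take ±√ ⇒ sqrt: 3*(x - 8) = 48 or -48.
Step 2. [3*(x - 8) = 48 or -48] 3·(inner) — divide through by 3 ⇒ div: x - 8 = 16 or -16.
Step 3. [x - 8 = 16 or -16] peel the -8: add 8 from each side. So sub: x = 24 or -8.

Answer: x ∈ {-8, 24}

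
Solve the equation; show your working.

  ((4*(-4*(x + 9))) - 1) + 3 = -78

Step 1. [((4*(-4*(x + 9))) - 1) + 3 = -78] subtract 3: x sits inside (… + 3). So sub: (4*(-4*(x + 9))) - 1 = -81.
Step 2. [(4*(-4*(x + 9))) - 1 = -81] peel the -1: add 1 from each side ⇒ sub: 4*(-4*(x + 9)) = -80.
Step 3. [4*(-4*(x + 9)) = -80] LHS = 4·(…); ÷4 both sides. So div: -4*(x + 9) = -20.
Step 4. [-4*(x + 9) = -20] leading coefficient -4: divide by -4, so div: x + 9 = 5.
Step 5. [x + 9 = 5] +9 is outermost — subtract 9 both sides ⇒ sub: x = -4.

Answer: x ∈ {-4}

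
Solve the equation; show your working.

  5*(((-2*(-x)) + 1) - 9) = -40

Step 1. [5*(((-2*(-x)) + 1) - 9) = -40] 5 out front; divide by 5 ⇒ div: ((-2*(-x)) + 1) - 9 = -8.
Step 2. [((-2*(-x)) + 1) - 9 = -8] the outer -9 inverts by adding 9. So sub: (-2*(-x)) + 1 = 1.
Step 3. [(-2*(-x)) + 1 = 1] the outer +1 inverts by subtracting 1, so sub: -2*(-x) = 0.
Step 4. [-2*(-x) = 0] LHS = -2·(…); ÷-2 both sides ⇒ div: -x = 0.
Step 5. [-x = 0] leading − — multiply by −1 ⇒ neg: x = 0.

Answer: x ∈ {0}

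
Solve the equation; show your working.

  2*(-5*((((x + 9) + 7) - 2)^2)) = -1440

Step 1. [2*(-5*((((x + 9) + 7) - 2)^2)) = -1440] 2 out front; divide by 2 ⇒ div: -5*((((x + 9) + 7) - 2)^2) = -720.
Step 2. [-5*((((x + 9) + 7) - 2)^2) = -720] -5 out front; divide by -5, so div: (((x + 9) + 7) - 2)^2 = 144.
Step 3. [(((x + 9) + 7) - 2)^2 = 144] 144 ≥ 0, LHS is (·)² — take ±√. So sqrt: ((x + 9) + 7) - 2 = 12 or -12.
Step 4. [((x + 9) + 7) - 2 = 12 or -12] peel the -2: add 2 from each side ⇒ sub: (x + 9) + 7 = 14 or -10.
Step 5. [(x + 9) + 7 = 14 or -10] peel the +7: subtract 7 from each side ⇒ sub: x + 9 = 7 or -17.
Step 6. [x + 9 = 7 or -17] peel the +9: subtract 9 from each side, so sub: x = -2 or -26.

Answer: x ∈ {-26, -2}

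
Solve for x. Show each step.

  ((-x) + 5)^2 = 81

Step 1. [((-x) + 5)^2 = 81] LHS squared, RHS 81 ≥ 0: apply √ (±), so sqrt: (-x) + 5 = 9 or -9.
Step 2. [(-x) + 5 = 9 or -9] +5 is outermost — subtract 5 both sides, so sub: -x = 4 or -14.
Step 3. [-x = 4 or -14] flip signs both sides, so neg: x = -4 or 14.

Answer: x ∈ {-4, 14}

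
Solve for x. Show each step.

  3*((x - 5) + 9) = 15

Step 1. [3*((x - 5) + 9) = 15] 3·(inner) — divide through by 3. So div: (x - 5) + 9 = 5.
Step 2. [(x - 5) + 9 = 5] +9 is outermost — subtract 9 both sides, so sub: x - 5 = -4.
Step 3. [x - 5 = -4] peel the -5: add 5 from each side ⇒ sub: x = 1.

Answer: x ∈ {1}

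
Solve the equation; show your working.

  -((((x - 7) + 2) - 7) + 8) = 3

Step 1. [-((((x - 7) + 2) - 7) + 8) = 3] flip signs both sides, so neg: (((x - 7) + 2) - 7) + 8 = -3.
Step 2. [(((x - 7) + 2) - 7) + 8 = -3] peel the +8: subtract 8 from each side, so sub: ((x - 7) + 2) - 7 = -11.
Step 3. [((x - 7) + 2) - 7 = -11] add 7: x sits inside (… - 7). So sub: (x - 7) + 2 = -4.
Step 4. [(x - 7) + 2 = -4] the outer +2 inverts by subtracting 2. So sub: x - 7 = -6.
Step 5. [x - 7 = -6] add 7: x sits inside (… - 7), so sub: x = 1.

Answer: x ∈ {1}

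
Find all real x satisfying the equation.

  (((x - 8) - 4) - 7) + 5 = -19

Step 1. [(((x - 8) - 4) - 7) + 5 = -19] the outer +5 inverts by subtracting 5 ⇒ sub: ((x - 8) - 4) - 7 = -24.
Step 2. [((x - 8) - 4) - 7 = -24] 7 comes off first (add 7). So sub: (x - 8) - 4 = -17.
Step 3. [(x - 8) - 4 = -17] peel the -4: add 4 from each side, so sub: x - 8 = -13.
Step 4. [x - 8 = -13] 8 comes off first (add 8), so sub: x = -5.

Answer: x ∈ {-5}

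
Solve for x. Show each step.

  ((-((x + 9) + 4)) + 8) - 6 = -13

Step 1. [((-((x + 9) + 4)) + 8) - 6 = -13] -6 is outermost — add 6 both sides. So sub: (-((x + 9) + 4)) + 8 = -7.
Step 2. [(-((x + 9) + 4)) + 8 = -7] subtract 8: x sits inside (… + 8). So sub: -((x + 9) + 4) = -15.
Step 3. [-((x + 9) + 4) = -15] LHS negated; negate both sides, so neg: (x + 9) + 4 = 15.
Step 4. [(x + 9) + 4 = 15] peel the +4: subtract 4 from each side, so sub: x + 9 = 11.
Step 5. [x + 9 = 11] peel the +9: subtract 9 from each side, so sub: x = 2.

Answer: x ∈ {2}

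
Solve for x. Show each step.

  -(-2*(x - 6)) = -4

Step 1. [-(-2*(x - 6)) = -4] flip signs both sides ⇒ neg: -2*(x - 6) = 4.
Step 2. [-2*(x - 6) = 4] LHS = -2·(…); ÷-2 both sides ⇒ div: x - 6 = -2.
Step 3. [x - 6 = -2] the outer -6 inverts by adding 6, so sub: x = 4.

Answer: x ∈ {4}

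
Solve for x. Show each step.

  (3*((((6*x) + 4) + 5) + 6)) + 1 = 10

Step 1. [(3*((((6*x) + 4) + 5) + 6)) + 1 = 10] 1 comes off first (subtract 1), so sub: 3*((((6*x) + 4) + 5) + 6) = 9.
Step 2. [3*((((6*x) + 4) + 5) + 6) = 9] 3 out front; divide by 3. So div: (((6*x) + 4) + 5) + 6 = 3.
Step 3. [(((6*x) + 4) + 5) + 6 = 3] peel the +6: subtract 6 from each side, so sub: ((6*x) + 4) + 5 = -3.
Step 4. [((6*x) + 4) + 5 = -3] subtract 5: x sits inside (… + 5), so sub: (6*x) + 4 = -8.
Step 5. [(6*x) + 4 = -8] +4 is outermost — subtract 4 both sides. So sub: 6*x = -12.
Step 6. [6*x = -12] 6·(inner) — divide through by 6 ⇒ div: x = -2.

Answer: x ∈ {-2}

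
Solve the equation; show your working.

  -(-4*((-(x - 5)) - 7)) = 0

Step 1. [-(-4*((-(x - 5)) - 7)) = 0] LHS negated; negate both sides ⇒ neg: -4*((-(x - 5)) - 7) = 0.
Step 2. [-4*((-(x - 5)) - 7) = 0] -4 out front; divide by -4, so div: (-(x - 5)) - 7 = 0.
Step 3. [(-(x - 5)) - 7 = 0] the outer -7 inverts by adding 7, so sub: -(x - 5) = 7.
Step 4. [-(x - 5) = 7] flip signs both sides. So neg: x - 5 = -7.
Step 5. [x - 5 = -7] -5 is outermost — add 5 both sides. So sub: x = -2.

Answer: x ∈ {-2}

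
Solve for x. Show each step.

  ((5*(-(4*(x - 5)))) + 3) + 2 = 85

Step 1. [((5*(-(4*(x - 5)))) + 3) + 2 = 85] the outer +2 inverts by subtracting 2. So sub: (5*(-(4*(x - 5)))) + 3 = 83.
Step 2. [(5*(-(4*(x - 5)))) + 3 = 83] the outer +3 inverts by subtracting 3, so sub: 5*(-(4*(x - 5))) = 80.
Step 3. [5*(-(4*(x - 5))) = 80] divide by the outer 5. So div: -(4*(x - 5)) = 16.
Step 4. [-(4*(x - 5)) = 16] leading − — multiply by −1 ⇒ neg: 4*(x - 5) = -16.
Step 5. [4*(x - 5) = -16] leading coefficient 4: divide by 4 ⇒ div: x - 5 = -4.
Step 6. [x - 5 = -4] peel the -5: add 5 from each side, so sub: x = 1.

Answer: x ∈ {1}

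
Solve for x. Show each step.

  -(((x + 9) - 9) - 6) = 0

Step 1. [-(((x + 9) - 9) - 6) = 0] LHS negated; negate both sides, so neg: ((x + 9) - 9) - 6 = 0.
Step 2. [((x + 9) - 9) - 6 = 0] add 6: x sits inside (… - 6) ⇒ sub: (x + 9) - 9 = 6.
Step 3. [(x + 9) - 9 = 6] the outer -9 inverts by adding 9. So sub: x + 9 = 15.
Step 4. [x + 9 = 15] the outer +9 inverts by subtracting 9 ⇒ sub: x = 6.

Answer: x ∈ {6}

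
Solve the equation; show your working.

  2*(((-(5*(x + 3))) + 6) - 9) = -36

Step 1. [2*(((-(5*(x + 3))) + 6) - 9) = -36] LHS = 2·(…); ÷2 both sides. So div: ((-(5*(x + 3))) + 6) - 9 = -18.
Step 2. [((-(5*(x + 3))) + 6) - 9 = -18] add 9: x sits inside (… - 9) ⇒ sub: (-(5*(x + 3))) + 6 = -9.
Step 3. [(-(5*(x + 3))) + 6 = -9] peel the +6: subtract 6 from each side. So sub: -(5*(x + 3)) = -15.
Step 4. [-(5*(x + 3)) = -15] LHS negated; negate both sides, so neg: 5*(x + 3) = 15.
Step 5. [5*(x + 3) = 15] divide by the outer 5 ⇒ div: x + 3 = 3.
Step 6. [x + 3 = 3] subtract 3: x sits inside (… + 3). So sub: x = 0.

Answer: x ∈ {0}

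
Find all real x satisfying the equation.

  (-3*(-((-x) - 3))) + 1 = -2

Step 1. [(-3*(-((-x) - 3))) + 1 = -2] the outer +1 inverts by subtracting 1, so sub: -3*(-((-x) - 3)) = -3.
Step 2. [-3*(-((-x) - 3)) = -3] LHS = -3·(…); ÷-3 both sides, so div: -((-x) - 3) = 1.
Step 3. [-((-x) - 3) = 1] flip signs both sides, so neg: (-x) - 3 = -1.
Step 4. [(-x) - 3 = -1] add 3: x sits inside (… - 3), so sub: -x = 2.
Step 5. [-x = 2] LHS negated; negate both sides. So neg: x = -2.

Answer: x ∈ {-2}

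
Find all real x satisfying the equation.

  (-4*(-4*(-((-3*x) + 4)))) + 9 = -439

Step 1. [(-4*(-4*(-((-3*x) + 4)))) + 9 = -439] the outer +9 inverts by subtracting 9 ⇒ sub: -4*(-4*(-((-3*x) + 4))) = -448.
Step 2. [-4*(-4*(-((-3*x) + 4))) = -448] divide by the outer -4, so div: -4*(-((-3*x) + 4)) = 112.
Step 3. [-4*(-((-3*x) + 4)) = 112] -4·(inner) — divide through by -4. So div: -((-3*x) + 4) = -28.
Step 4. [-((-3*x) + 4) = -28] LHS negated; negate both sides ⇒ neg: (-3*x) + 4 = 28.
Step 5. [(-3*x) + 4 = 28] +4 is outermost — subtract 4 both sides, so sub: -3*x = 24.
Step 6. [-3*x = 24] divide by the outer -3. So div: x = -8.

Answer: x ∈ {-8}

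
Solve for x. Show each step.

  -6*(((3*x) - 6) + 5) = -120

Step 1. [-6*(((3*x) - 6) + 5) = -120] -6·(inner) — divide through by -6 ⇒ div: ((3*x) - 6) + 5 = 20.
Step 2. [((3*x) - 6) + 5 = 20] peel the +5: subtract 5 from each side. So sub: (3*x) - 6 = 15.
Step 3. [(3*x) - 6 = 15] 3 divides every term; factor it out ⇒ factor: x - 2 = 5.
Step 4. [x - 2 = 5] peel the -2: add 2 from each side, so sub: x = 7.

Answer: x ∈ {7}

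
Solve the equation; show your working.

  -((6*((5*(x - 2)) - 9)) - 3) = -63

Step 1. [-((6*((5*(x - 2)) - 9)) - 3) = -63] flip signs both sides ⇒ neg: (6*((5*(x - 2)) - 9)) - 3 = 63.
Step 2. [(6*((5*(x - 2)) - 9)) - 3 = 63] add 3: x sits inside (… - 3) ⇒ sub: 6*((5*(x - 2)) - 9) = 66.
Step 3. [6*((5*(x - 2)) - 9) = 66] 6·(inner) — divide through by 6 ⇒ div: (5*(x - 2)) - 9 = 11.
Step 4. [(5*(x - 2)) - 9 = 11] 9 comes off first (add 9) ⇒ sub: 5*(x - 2) = 20.
Step 5. [5*(x - 2) = 20] divide by the outer 5. So div: x - 2 = 4.
Step 6. [x - 2 = 4] -2 is outermost — add 2 both sides, so sub: x = 6.

Answer: x ∈ {6}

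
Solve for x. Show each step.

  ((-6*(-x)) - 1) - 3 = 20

Step 1. [((-6*(-x)) - 1) - 3 = 20] peel the -3: add 3 from each side, so sub: (-6*(-x)) - 1 = 23.
Step 2. [(-6*(-x)) - 1 = 23] peel the -1: add 1 from each side, so sub: -6*(-x) = 24.
Step 3. [-6*(-x) = 24] leading coefficient -6: divide by -6 ⇒ div: -x = -4.
Step 4. [-x = -4] flip signs both sides, so neg: x = 4.

Answer: x ∈ {4}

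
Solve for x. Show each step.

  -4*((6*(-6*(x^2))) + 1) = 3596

Step 1. [-4*((6*(-6*(x^2))) + 1) = 3596] -4 out front; divide by -4 ⇒ div: (6*(-6*(x^2))) + 1 = -899.
Step 2. [(6*(-6*(x^2))) + 1 = -899] peel the +1: subtract 1 from each side, so sub: 6*(-6*(x^2)) = -900.
Step 3. [6*(-6*(x^2)) = -900] divide by the outer 6, so div: -6*(x^2) = -150.
Step 4. [-6*(x^2) = -150] divide by the outer -6. So div: x^2 = 25.
Step 5. [x^2 = 25] √ both sides: 25 ≥ 0 gives two branches. So sqrt: x = 5 or -5.

Answer: x ∈ {-5, 5}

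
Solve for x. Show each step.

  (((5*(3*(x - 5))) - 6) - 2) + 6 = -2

Step 1. [(((5*(3*(x - 5))) - 6) - 2) + 6 = -2] 6 comes off first (subtract 6) ⇒ sub: ((5*(3*(x - 5))) - 6) - 2 = -8.
Step 2. [((5*(3*(x - 5))) - 6) - 2 = -8] the outer -2 inverts by adding 2, so sub: (5*(3*(x - 5))) - 6 = -6.
Step 3. [(5*(3*(x - 5))) - 6 = -6] 6 comes off first (add 6), so sub: 5*(3*(x - 5)) = 0.
Step 4. [5*(3*(x - 5)) = 0] 5 out front; divide by 5, so div: 3*(x - 5) = 0.
Step 5. [3*(x - 5) = 0] 3·(inner) — divide through by 3, so div: x - 5 = 0.
Step 6. [x - 5 = 0] the outer -5 inverts by adding 5. So sub: x = 5.

Answer: x ∈ {5}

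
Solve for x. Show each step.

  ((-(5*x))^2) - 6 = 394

Step 1. [((-(5*x))^2) - 6 = 394] 6 comes off first (add 6), so sub: (-(5*x))^2 = 400.
Step 2. [(-(5*x))^2 = 400] LHS squared, RHS 400 ≥ 0: apply √ (±). So sqrt: -(5*x) = 20 or -20.
Step 3. [-(5*x) = 20 or -20] leading − — multiply by −1. So neg: 5*x = -20 or 20.
Step 4. [5*x = -20 or 20] LHS = 5·(…); ÷5 both sides. So div: x = -4 or 4.

Answer: x ∈ {-4, 4}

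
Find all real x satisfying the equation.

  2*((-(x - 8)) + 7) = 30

Step 1. [2*((-(x - 8)) + 7) = 30] LHS = 2·(…); ÷2 both sides ⇒ div: (-(x - 8)) + 7 = 15.
Step 2. [(-(x - 8)) + 7 = 15] subtract 7: x sits inside (… + 7) ⇒ sub: -(x - 8) = 8.
Step 3. [-(x - 8) = 8] flip signs both sides. So neg: x - 8 = -8.
Step 4. [x - 8 = -8] peel the -8: add 8 from each side, so sub: x = 0.

Answer: x ∈ {0}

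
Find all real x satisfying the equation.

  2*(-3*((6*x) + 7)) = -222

Step 1. [2*(-3*((6*x) + 7)) = -222] 2 out front; divide by 2, so div: -3*((6*x) + 7) = -111.
Step 2. [-3*((6*x) + 7) = -111] -3·(inner) — divide through by -3, so div: (6*x) + 7 = 37.
Step 3. [(6*x) + 7 = 37] 7 comes off first (subtract 7). So sub: 6*x = 30.
Step 4. [6*x = 30] 6·(inner) — divide through by 6 ⇒ div: x = 5.

Answer: x ∈ {5}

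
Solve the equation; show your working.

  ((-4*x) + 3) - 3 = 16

Step 1. [((-4*x) + 3) - 3 = 16] 3 comes off first (add 3), so sub: (-4*x) + 3 = 19.
Step 2. [(-4*x) + 3 = 19] +3 is outermost — subtract 3 both sides, so sub: -4*x = 16.
Step 3. [-4*x = 16] leading coefficient -4: divide by -4, so div: x = -4.

Answer: x ∈ {-4}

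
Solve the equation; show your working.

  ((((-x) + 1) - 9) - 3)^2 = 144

Step 1. [((((-x) + 1) - 9) - 3)^2 = 144] LHS squared, RHS 144 ≥ 0: apply √ (±), so sqrt: (((-x) + 1) - 9) - 3 = 12 or -12.
Step 2. [(((-x) + 1) - 9) - 3 = 12 or -12] add 3: x sits inside (… - 3), so sub: ((-x) + 1) - 9 = 15 or -9.
Step 3. [((-x) + 1) - 9 = 15 or -9] 9 comes off first (add 9), so sub: (-x) + 1 = 24 or 0.
Step 4. [(-x) + 1 = 24 or 0] +1 is outermost — subtract 1 both sides, so sub: -x = 23 or -1.
Step 5. [-x = 23 or -1] flip signs both sides ⇒ neg: x = -23 or 1.

Answer: x ∈ {-23, 1}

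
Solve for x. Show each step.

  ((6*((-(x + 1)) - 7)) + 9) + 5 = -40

Step 1. [((6*((-(x + 1)) - 7)) + 9) + 5 = -40] the outer +5 inverts by subtracting 5 ⇒ sub: (6*((-(x + 1)) - 7)) + 9 = -45.
Step 2. [(6*((-(x + 1)) - 7)) + 9 = -45] 9 comes off first (subtract 9) ⇒ sub: 6*((-(x + 1)) - 7) = -54.
Step 3. [6*((-(x + 1)) - 7) = -54] leading coefficient 6: divide by 6, so div: (-(x + 1)) - 7 = -9.
Step 4. [(-(x + 1)) - 7 = -9] -7 is outermost — add 7 both sides, so sub: -(x + 1) = -2.
Step 5. [-(x + 1) = -2] LHS negated; negate both sides. So neg: x + 1 = 2.
Step 6. [x + 1 = 2] subtract 1: x sits inside (… + 1). So sub: x = 1.

Answer: x ∈ {1}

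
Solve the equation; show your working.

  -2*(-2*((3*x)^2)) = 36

Step 1. [-2*(-2*((3*x)^2)) = 36] -2 out front; divide by -2, so div: -2*((3*x)^2) = -18.
Step 2. [-2*((3*x)^2) = -18] LHS = -2·(…); ÷-2 both sides, so div: (3*x)^2 = 9.
Step 3. [(3*x)^2 = 9] LHS squared, RHS 9 ≥ 0: apply √ (±) ⇒ sqrt: 3*x = 3 or -3.
Step 4. [3*x = 3 or -3] 3 out front; divide by 3 ⇒ div: x = 1 or -1.

Answer: x ∈ {-1, 1}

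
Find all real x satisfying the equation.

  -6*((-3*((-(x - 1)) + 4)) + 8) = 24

Step 1. [-6*((-3*((-(x - 1)) + 4)) + 8) = 24] leading coefficient -6: divide by -6, so div: (-3*((-(x - 1)) + 4)) + 8 = -4.
Step 2. [(-3*((-(x - 1)) + 4)) + 8 = -4] peel the +8: subtract 8 from each side. So sub: -3*((-(x - 1)) + 4) = -12.
Step 3. [-3*((-(x - 1)) + 4) = -12] divide by the outer -3 ⇒ div: (-(x - 1)) + 4 = 4.
Step 4. [(-(x - 1)) + 4 = 4] +4 is outermost — subtract 4 both sides ⇒ sub: -(x - 1) = 0.
Step 5. [-(x - 1) = 0] flip signs both sides, so neg: x - 1 = 0.
Step 6. [x - 1 = 0] the outer -1 inverts by adding 1, so sub: x = 1.

Answer: x ∈ {1}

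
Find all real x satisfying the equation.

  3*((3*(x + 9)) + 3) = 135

Step 1. [3*((3*(x + 9)) + 3) = 135] leading coefficient 3: divide by 3, so div: (3*(x + 9)) + 3 = 45.
Step 2. [(3*(x + 9)) + 3 = 45] +3 is outermost — subtract 3 both sides. So sub: 3*(x + 9) = 42.
Step 3. [3*(x + 9) = 42] divide by the outer 3 ⇒ div: x + 9 = 14.
Step 4. [x + 9 = 14] the outer +9 inverts by subtracting 9. So sub: x = 5.

Answer: x ∈ {5}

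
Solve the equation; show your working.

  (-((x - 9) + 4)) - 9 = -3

Step 1. [(-((x - 9) + 4)) - 9 = -3] add 9: x sits inside (… - 9). So sub: -((x - 9) + 4) = 6.
Step 2. [-((x - 9) + 4) = 6] leading − — multiply by −1, so neg: (x - 9) + 4 = -6.
Step 3. [(x - 9) + 4 = -6] peel the +4: subtract 4 from each side ⇒ sub: x - 9 = -10.
Step 4. [x - 9 = -10] peel the -9: add 9 from each side ⇒ sub: x = -1.

Answer: x ∈ {-1}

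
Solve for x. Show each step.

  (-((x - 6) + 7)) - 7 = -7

Step 1. [(-((x - 6) + 7)) - 7 = -7] -7 is outermost — add 7 both sides. So sub: -((x - 6) + 7) = 0.
Step 2. [-((x - 6) + 7) = 0] leading − — multiply by −1, so neg: (x - 6) + 7 = 0.
Step 3. [(x - 6) + 7 = 0] +7 is outermost — subtract 7 both sides ⇒ sub: x - 6 = -7.
Step 4. [x - 6 = -7] peel the -6: add 6 from each side. So sub: x = -1.

Answer: x ∈ {-1}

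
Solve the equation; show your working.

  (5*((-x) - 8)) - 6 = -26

Step 1. [(5*((-x) - 8)) - 6 = -26] 6 comes off first (add 6) ⇒ sub: 5*((-x) - 8) = -20.
Step 2. [5*((-x) - 8) = -20] 5·(inner) — divide through by 5 ⇒ div: (-x) - 8 = -4.
Step 3. [(-x) - 8 = -4] -8 is outermost — add 8 both sides, so sub: -x = 4.
Step 4. [-x = 4] leading − — multiply by −1. So neg: x = -4.

Answer: x ∈ {-4}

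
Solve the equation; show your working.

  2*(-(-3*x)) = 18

Step 1. [2*(-(-3*x)) = 18] divide by the outer 2, so div: -(-3*x) = 9.
Step 2. [-(-3*x) = 9] leading − — multiply by −1, so neg: -3*x = -9.
Step 3. [-3*x = -9] divide by the outer -3, so div: x = 3.

Answer: x ∈ {3}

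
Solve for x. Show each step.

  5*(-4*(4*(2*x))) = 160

Step 1. [5*(-4*(4*(2*x))) = 160] 5 out front; divide by 5. So div: -4*(4*(2*x)) = 32.
Step 2. [-4*(4*(2*x)) = 32] -4·(inner) — divide through by -4, so div: 4*(2*x) = -8.
Step 3. [4*(2*x) = -8] 4·(inner) — divide through by 4. So div: 2*x = -2.
Step 4. [2*x = -2] LHS = 2·(…); ÷2 both sides. So div: x = -1.

Answer: x ∈ {-1}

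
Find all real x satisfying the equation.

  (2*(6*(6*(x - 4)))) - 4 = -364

Step 1. [(2*(6*(6*(x - 4)))) - 4 = -364] 2 divides every term; factor it out ⇒ factor: (6*(6*(x - 4))) - 2 = -182.
Step 2. [(6*(6*(x - 4))) - 2 = -182] peel the -2: add 2 from each side, so sub: 6*(6*(x - 4)) = -180.
Step 3. [6*(6*(x - 4)) = -180] leading coefficient 6: divide by 6. So div: 6*(x - 4) = -30.
Step 4. [6*(x - 4) = -30] 6 out front; divide by 6 ⇒ div: x - 4 = -5.
Step 5. [x - 4 = -5] the outer -4 inverts by adding 4 ⇒ sub: x = -1.

Answer: x ∈ {-1}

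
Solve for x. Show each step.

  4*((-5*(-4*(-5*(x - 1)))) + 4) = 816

Step 1. [4*((-5*(-4*(-5*(x - 1)))) + 4) = 816] 4·(inner) — divide through by 4, so div: (-5*(-4*(-5*(x - 1)))) + 4 = 204.
Step 2. [(-5*(-4*(-5*(x - 1)))) + 4 = 204] +4 is outermost — subtract 4 both sides, so sub: -5*(-4*(-5*(x - 1))) = 200.
Step 3. [-5*(-4*(-5*(x - 1))) = 200] -5·(inner) — divide through by -5 ⇒ div: -4*(-5*(x - 1)) = -40.
Step 4. [-4*(-5*(x - 1)) = -40] leading coefficient -4: divide by -4 ⇒ div: -5*(x - 1) = 10.
Step 5. [-5*(x - 1) = 10] -5·(inner) — divide through by -5 ⇒ div: x - 1 = -2.
Step 6. [x - 1 = -2] peel the -1: add 1 from each side, so sub: x = -1.

Answer: x ∈ {-1}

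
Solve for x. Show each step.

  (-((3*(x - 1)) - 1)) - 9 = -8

Step 1. [(-((3*(x - 1)) - 1)) - 9 = -8] add 9: x sits inside (… - 9), so sub: -((3*(x - 1)) - 1) = 1.
Step 2. [-((3*(x - 1)) - 1) = 1] LHS negated; negate both sides. So neg: (3*(x - 1)) - 1 = -1.
Step 3. [(3*(x - 1)) - 1 = -1] -1 is outermost — add 1 both sides, so sub: 3*(x - 1) = 0.
Step 4. [3*(x - 1) = 0] 3 out front; divide by 3 ⇒ div: x - 1 = 0.
Step 5. [x - 1 = 0] the outer -1 inverts by adding 1, so sub: x = 1.

Answer: x ∈ {1}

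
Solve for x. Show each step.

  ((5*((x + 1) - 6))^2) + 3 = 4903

Step 1. [((5*((x + 1) - 6))^2) + 3 = 4903] 3 comes off first (subtract 3) ⇒ sub: (5*((x + 1) - 6))^2 = 4900.
Step 2. [(5*((x + 1) - 6))^2 = 4900] 4900 ≥ 0, LHS is (·)² — take ±√, so sqrt: 5*((x + 1) - 6) = 70 or -70.
Step 3. [5*((x + 1) - 6) = 70 or -70] 5 out front; divide by 5 ⇒ div: (x + 1) - 6 = 14 or -14.
Step 4. [(x + 1) - 6 = 14 or -14] the outer -6 inverts by adding 6. So sub: x + 1 = 20 or -8.
Step 5. [x + 1 = 20 or -8] peel the +1: subtract 1 from each side, so sub: x = 19 or -9.

Answer: x ∈ {-9, 19}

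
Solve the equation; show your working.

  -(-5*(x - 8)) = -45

Step 1. [-(-5*(x - 8)) = -45] flip signs both sides, so neg: -5*(x - 8) = 45.
Step 2. [-5*(x - 8) = 45] leading coefficient -5: divide by -5 ⇒ div: x - 8 = -9.
Step 3. [x - 8 = -9] 8 comes off first (add 8), so sub: x = -1.

Answer: x ∈ {-1}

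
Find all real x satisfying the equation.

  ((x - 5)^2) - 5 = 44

Step 1. [((x - 5)^2) - 5 = 44] 5 comes off first (add 5). So sub: (x - 5)^2 = 49.
Step 2. [(x - 5)^2 = 49] 49 ≥ 0, LHS is (·)² — take ±√, so sqrt: x - 5 = 7 or -7.
Step 3. [x - 5 = 7 or -7] the outer -5 inverts by adding 5. So sub: x = 12 or -2.

Answer: x ∈ {-2, 12}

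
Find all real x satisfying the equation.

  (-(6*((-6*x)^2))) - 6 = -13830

Step 1. [(-(6*((-6*x)^2))) - 6 = -13830] -6 is outermost — add 6 both sides. So sub: -(6*((-6*x)^2)) = -13824.
Step 2. [-(6*((-6*x)^2)) = -13824] leading − — multiply by −1, so neg: 6*((-6*x)^2) = 13824.
Step 3. [6*((-6*x)^2) = 13824] leading coefficient 6: divide by 6, so div: (-6*x)^2 = 2304.
Step 4. [(-6*x)^2 = 2304] LHS squared, RHS 2304 ≥ 0: apply √ (±) ⇒ sqrt: -6*x = 48 or -48.
Step 5. [-6*x = 48 or -48] LHS = -6·(…); ÷-6 both sides ⇒ div: x = -8 or 8.

Answer: x ∈ {-8, 8}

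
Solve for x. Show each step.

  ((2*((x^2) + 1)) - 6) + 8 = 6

Step 1. [((2*((x^2) + 1)) - 6) + 8 = 6] +8 is outermost — subtract 8 both sides. So sub: (2*((x^2) + 1)) - 6 = -2.
Step 2. [(2*((x^2) + 1)) - 6 = -2] 2 divides every term; factor it out. So factor: ((x^2) + 1) - 3 = -1.
Step 3. [((x^2) + 1) - 3 = -1] peel the -3: add 3 from each side, so sub: (x^2) + 1 = 2.
Step 4. [(x^2) + 1 = 2] +1 is outermost — subtract 1 both sides ⇒ sub: x^2 = 1.
Step 5. [x^2 = 1] √ both sides: 1 ≥ 0 gives two branches, so sqrt: x = 1 or -1.

Answer: x ∈ {-1, 1}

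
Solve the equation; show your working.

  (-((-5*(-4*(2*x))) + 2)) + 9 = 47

Step 1. [(-((-5*(-4*(2*x))) + 2)) + 9 = 47] peel the +9: subtract 9 from each side, so sub: -((-5*(-4*(2*x))) + 2) = 38.
Step 2. [-((-5*(-4*(2*x))) + 2) = 38] LHS negated; negate both sides. So neg: (-5*(-4*(2*x))) + 2 = -38.
Step 3. [(-5*(-4*(2*x))) + 2 = -38] +2 is outermost — subtract 2 both sides, so sub: -5*(-4*(2*x)) = -40.
Step 4. [-5*(-4*(2*x)) = -40] LHS = -5·(…); ÷-5 both sides, so div: -4*(2*x) = 8.
Step 5. [-4*(2*x) = 8] divide by the outer -4, so div: 2*x = -2.
Step 6. [2*x = -2] LHS = 2·(…); ÷2 both sides, so div: x = -1.

Answer: x ∈ {-1}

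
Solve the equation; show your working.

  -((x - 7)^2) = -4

Step 1. [-((x - 7)^2) = -4] leading − — multiply by −1 ⇒ neg: (x - 7)^2 = 4.
Step 2. [(x - 7)^2 = 4] LHS squared, RHS 4 ≥ 0: apply √ (±). So sqrt: x - 7 = 2 or -2.
Step 3. [x - 7 = 2 or -2] the outer -7 inverts by adding 7. So sub: x = 9 or 5.

Answer: x ∈ {5, 9}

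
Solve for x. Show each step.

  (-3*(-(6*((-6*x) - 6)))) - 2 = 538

Step 1. [(-3*(-(6*((-6*x) - 6)))) - 2 = 538] peel the -2: add 2 from each side. So sub: -3*(-(6*((-6*x) - 6))) = 540.
Step 2. [-3*(-(6*((-6*x) - 6))) = 540] -3 out front; divide by -3, so div: -(6*((-6*x) - 6)) = -180.
Step 3. [-(6*((-6*x) - 6)) = -180] leading − — multiply by −1. So neg: 6*((-6*x) - 6) = 180.
Step 4. [6*((-6*x) - 6) = 180] 6·(inner) — divide through by 6 ⇒ div: (-6*x) - 6 = 30.
Step 5. [(-6*x) - 6 = 30] common factor -6 (LHS and 30) — divide through, so factor: x + 1 = -5.
Step 6. [x + 1 = -5] the outer +1 inverts by subtracting 1. So sub: x = -6.

Answer: x ∈ {-6}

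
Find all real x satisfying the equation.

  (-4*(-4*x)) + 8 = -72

Step 1. [(-4*(-4*x)) + 8 = -72] -4 divides every term; factor it out ⇒ factor: (-4*x) - 2 = 18.
Step 2. [(-4*x) - 2 = 18] add 2: x sits inside (… - 2). So sub: -4*x = 20.
Step 3. [-4*x = 20] -4 out front; divide by -4, so div: x = -5.

Answer: x ∈ {-5}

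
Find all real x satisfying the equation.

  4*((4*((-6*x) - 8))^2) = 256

Step 1. [4*((4*((-6*x) - 8))^2) = 256] leading coefficient 4: divide by 4 ⇒ div: (4*((-6*x) - 8))^2 = 64.
Step 2. [(4*((-6*x) - 8))^2 = 64] √ both sides: 64 ≥ 0 gives two branches ⇒ sqrt: 4*((-6*x) - 8) = 8 or -8.
Step 3. [4*((-6*x) - 8) = 8 or -8] LHS = 4·(…); ÷4 both sides. So div: (-6*x) - 8 = 2 or -2.
Step 4. [(-6*x) - 8 = 2 or -2] the outer -8 inverts by adding 8, so sub: -6*x = 10 or 6.
Step 5. [-6*x = 10 or 6] -6·(inner) — divide through by -6, so div: x = -5/3 or -1.

Answer: x ∈ {-5/3, -1}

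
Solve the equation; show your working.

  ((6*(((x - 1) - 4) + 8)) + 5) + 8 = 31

Step 1. [((6*(((x - 1) - 4) + 8)) + 5) + 8 = 31] +8 is outermost — subtract 8 both sides ⇒ sub: (6*(((x - 1) - 4) + 8)) + 5 = 23.
Step 2. [(6*(((x - 1) - 4) + 8)) + 5 = 23] peel the +5: subtract 5 from each side. So sub: 6*(((x - 1) - 4) + 8) = 18.
Step 3. [6*(((x - 1) - 4) + 8) = 18] 6·(inner) — divide through by 6 ⇒ div: ((x - 1) - 4) + 8 = 3.
Step 4. [((x - 1) - 4) + 8 = 3] +8 is outermost — subtract 8 both sides ⇒ sub: (x - 1) - 4 = -5.
Step 5. [(x - 1) - 4 = -5] peel the -4: add 4 from each side, so sub: x - 1 = -1.
Step 6. [x - 1 = -1] the outer -1 inverts by adding 1, so sub: x = 0.

Answer: x ∈ {0}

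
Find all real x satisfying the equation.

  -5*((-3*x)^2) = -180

Step 1. [-5*((-3*x)^2) = -180] leading coefficient -5: divide by -5 ⇒ div: (-3*x)^2 = 36.
Step 2. [(-3*x)^2 = 36] LHS squared, RHS 36 ≥ 0: apply √ (±) ⇒ sqrt: -3*x = 6 or -6.
Step 3. [-3*x = 6 or -6] -3·(inner) — divide through by -3. So div: x = -2 or 2.

Answer: x ∈ {-2, 2}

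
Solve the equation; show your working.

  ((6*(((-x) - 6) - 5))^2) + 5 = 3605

Step 1. [((6*(((-x) - 6) - 5))^2) + 5 = 3605] the outer +5 inverts by subtracting 5, so sub: (6*(((-x) - 6) - 5))^2 = 3600.
Step 2. [(6*(((-x) - 6) - 5))^2 = 3600] LHS squared, RHS 3600 ≥ 0: apply √ (±), so sqrt: 6*(((-x) - 6) - 5) = 60 or -60.
Step 3. [6*(((-x) - 6) - 5) = 60 or -60] leading coefficient 6: divide by 6 ⇒ div: ((-x) - 6) - 5 = 10 or -10.
Step 4. [((-x) - 6) - 5 = 10 or -10] -5 is outermost — add 5 both sides ⇒ sub: (-x) - 6 = 15 or -5.
Step 5. [(-x) - 6 = 15 or -5] -6 is outermost — add 6 both sides ⇒ sub: -x = 21 or 1.
Step 6. [-x = 21 or 1] leading − — multiply by −1, so neg: x = -21 or -1.

Answer: x ∈ {-21, -1}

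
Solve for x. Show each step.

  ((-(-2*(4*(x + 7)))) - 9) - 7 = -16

Step 1. [((-(-2*(4*(x + 7)))) - 9) - 7 = -16] the outer -7 inverts by adding 7. So sub: (-(-2*(4*(x + 7)))) - 9 = -9.
Step 2. [(-(-2*(4*(x + 7)))) - 9 = -9] the outer -9 inverts by adding 9 ⇒ sub: -(-2*(4*(x + 7))) = 0.
Step 3. [-(-2*(4*(x + 7))) = 0] LHS negated; negate both sides ⇒ neg: -2*(4*(x + 7)) = 0.
Step 4. [-2*(4*(x + 7)) = 0] divide by the outer -2, so div: 4*(x + 7) = 0.
Step 5. [4*(x + 7) = 0] LHS = 4·(…); ÷4 both sides ⇒ div: x + 7 = 0.
Step 6. [x + 7 = 0] 7 comes off first (subtract 7). So sub: x = -7.

Answer: x ∈ {-7}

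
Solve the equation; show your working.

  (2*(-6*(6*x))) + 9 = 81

Step 1. [(2*(-6*(6*x))) + 9 = 81] the outer +9 inverts by subtracting 9 ⇒ sub: 2*(-6*(6*x)) = 72.
Step 2. [2*(-6*(6*x)) = 72] LHS = 2·(…); ÷2 both sides, so div: -6*(6*x) = 36.
Step 3. [-6*(6*x) = 36] LHS = -6·(…); ÷-6 both sides. So div: 6*x = -6.
Step 4. [6*x = -6] 6 out front; divide by 6, so div: x = -1.

Answer: x ∈ {-1}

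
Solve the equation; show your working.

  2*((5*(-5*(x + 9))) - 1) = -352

Step 1. [2*((5*(-5*(x + 9))) - 1) = -352] leading coefficient 2: divide by 2, so div: (5*(-5*(x + 9))) - 1 = -176.
Step 2. [(5*(-5*(x + 9))) - 1 = -176] 1 comes off first (add 1), so sub: 5*(-5*(x + 9)) = -175.
Step 3. [5*(-5*(x + 9)) = -175] 5·(inner) — divide through by 5 ⇒ div: -5*(x + 9) = -35.
Step 4. [-5*(x + 9) = -35] -5·(inner) — divide through by -5. So div: x + 9 = 7.
Step 5. [x + 9 = 7] +9 is outermost — subtract 9 both sides ⇒ sub: x = -2.

Answer: x ∈ {-2}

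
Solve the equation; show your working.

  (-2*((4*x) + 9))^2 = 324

Step 1. [(-2*((4*x) + 9))^2 = 324] √ both sides: 324 ≥ 0 gives two branches. So sqrt: -2*((4*x) + 9) = 18 or -18.
Step 2. [-2*((4*x) + 9) = 18 or -18] divide by the outer -2 ⇒ div: (4*x) + 9 = -9 or 9.
Step 3. [(4*x) + 9 = -9 or 9] peel the +9: subtract 9 from each side ⇒ sub: 4*x = -18 or 0.
Step 4. [4*x = -18 or 0] LHS = 4·(…); ÷4 both sides, so div: x = -9/2 or 0.

Answer: x ∈ {-9/2, 0}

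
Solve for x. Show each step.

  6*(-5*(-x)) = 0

Step 1. [6*(-5*(-x)) = 0] 6 out front; divide by 6 ⇒ div: -5*(-x) = 0.
Step 2. [-5*(-x) = 0] -5 out front; divide by -5, so div: -x = 0.
Step 3. [-x = 0] leading − — multiply by −1. So neg: x = 0.

Answer: x ∈ {0}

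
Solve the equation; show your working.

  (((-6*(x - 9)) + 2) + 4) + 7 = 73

Step 1. [(((-6*(x - 9)) + 2) + 4) + 7 = 73] peel the +7: subtract 7 from each side. So sub: ((-6*(x - 9)) + 2) + 4 = 66.
Step 2. [((-6*(x - 9)) + 2) + 4 = 66] the outer +4 inverts by subtracting 4, so sub: (-6*(x - 9)) + 2 = 62.
Step 3. [(-6*(x - 9)) + 2 = 62] +2 is outermost — subtract 2 both sides, so sub: -6*(x - 9) = 60.
Step 4. [-6*(x - 9) = 60] LHS = -6·(…); ÷-6 both sides, so div: x - 9 = -10.
Step 5. [x - 9 = -10] peel the -9: add 9 from each side ⇒ sub: x = -1.

Answer: x ∈ {-1}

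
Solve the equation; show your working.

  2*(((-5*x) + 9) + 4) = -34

Step 1. [2*(((-5*x) + 9) + 4) = -34] divide by the outer 2. So div: ((-5*x) + 9) + 4 = -17.
Step 2. [((-5*x) + 9) + 4 = -17] subtract 4: x sits inside (… + 4), so sub: (-5*x) + 9 = -21.
Step 3. [(-5*x) + 9 = -21] the outer +9 inverts by subtracting 9, so sub: -5*x = -30.
Step 4. [-5*x = -30] -5 out front; divide by -5 ⇒ div: x = 6.

Answer: x ∈ {6}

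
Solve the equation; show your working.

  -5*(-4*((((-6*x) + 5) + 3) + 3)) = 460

Step 1. [-5*(-4*((((-6*x) + 5) + 3) + 3)) = 460] divide by the outer -5. So div: -4*((((-6*x) + 5) + 3) + 3) = -92.
Step 2. [-4*((((-6*x) + 5) + 3) + 3) = -92] leading coefficient -4: divide by -4. So div: (((-6*x) + 5) + 3) + 3 = 23.
Step 3. [(((-6*x) + 5) + 3) + 3 = 23] +3 is outermost — subtract 3 both sides. So sub: ((-6*x) + 5) + 3 = 20.
Step 4. [((-6*x) + 5) + 3 = 20] peel the +3: subtract 3 from each side. So sub: (-6*x) + 5 = 17.
Step 5. [(-6*x) + 5 = 17] 5 comes off first (subtract 5) ⇒ sub: -6*x = 12.
Step 6. [-6*x = 12] LHS = -6·(…); ÷-6 both sides, so div: x = -2.

Answer: x ∈ {-2}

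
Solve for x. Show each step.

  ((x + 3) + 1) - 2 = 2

Step 1. [((x + 3) + 1) - 2 = 2] the outer -2 inverts by adding 2 ⇒ sub: (x + 3) + 1 = 4.
Step 2. [(x + 3) + 1 = 4] 1 comes off first (subtract 1), so sub: x + 3 = 3.
Step 3. [x + 3 = 3] subtract 3: x sits inside (… + 3). So sub: x = 0.

Answer: x ∈ {0}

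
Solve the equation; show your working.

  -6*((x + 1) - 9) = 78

Step 1. [-6*((x + 1) - 9) = 78] -6 out front; divide by -6 ⇒ div: (x + 1) - 9 = -13.
Step 2. [(x + 1) - 9 = -13] the outer -9 inverts by adding 9 ⇒ sub: x + 1 = -4.
Step 3. [x + 1 = -4] peel the +1: subtract 1 from each side, so sub: x = -5.

Answer: x ∈ {-5}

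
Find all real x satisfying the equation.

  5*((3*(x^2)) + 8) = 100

Step 1. [5*((3*(x^2)) + 8) = 100] 5·(inner) — divide through by 5, so div: (3*(x^2)) + 8 = 20.
Step 2. [(3*(x^2)) + 8 = 20] subtract 8: x sits inside (… + 8) ⇒ sub: 3*(x^2) = 12.
Step 3. [3*(x^2) = 12] LHS = 3·(…); ÷3 both sides ⇒ div: x^2 = 4.
Step 4. [x^2 = 4] √ both sides: 4 ≥ 0 gives two branches ⇒ sqrt: x = 2 or -2.

Answer: x ∈ {-2, 2}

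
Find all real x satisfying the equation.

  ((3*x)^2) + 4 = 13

Step 1. [((3*x)^2) + 4 = 13] the outer +4 inverts by subtracting 4 ⇒ sub: (3*x)^2 = 9.
Step 2. [(3*x)^2 = 9] LHS squared, RHS 9 ≥ 0: apply √ (±) ⇒ sqrt: 3*x = 3 or -3.
Step 3. [3*x = 3 or -3] 3 out front; divide by 3. So div: x = 1 or -1.

Answer: x ∈ {-1, 1}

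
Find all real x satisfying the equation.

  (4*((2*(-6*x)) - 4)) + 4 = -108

Step 1. [(4*((2*(-6*x)) - 4)) + 4 = -108] +4 is outermost — subtract 4 both sides ⇒ sub: 4*((2*(-6*x)) - 4) = -112.
Step 2. [4*((2*(-6*x)) - 4) = -112] leading coefficient 4: divide by 4. So div: (2*(-6*x)) - 4 = -28.
Step 3. [(2*(-6*x)) - 4 = -28] 2 divides every term; factor it out, so factor: (-6*x) - 2 = -14.
Step 4. [(-6*x) - 2 = -14] add 2: x sits inside (… - 2). So sub: -6*x = -12.
Step 5. [-6*x = -12] leading coefficient -6: divide by -6. So div: x = 2.

Answer: x ∈ {2}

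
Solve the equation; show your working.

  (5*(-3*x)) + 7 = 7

Step 1. [(5*(-3*x)) + 7 = 7] the outer +7 inverts by subtracting 7. So sub: 5*(-3*x) = 0.
Step 2. [5*(-3*x) = 0] leading coefficient 5: divide by 5 ⇒ div: -3*x = 0.
Step 3. [-3*x = 0] divide by the outer -3 ⇒ div: x = 0.

Answer: x ∈ {0}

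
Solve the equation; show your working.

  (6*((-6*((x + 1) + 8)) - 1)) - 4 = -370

Step 1. [(6*((-6*((x + 1) + 8)) - 1)) - 4 = -370] add 4: x sits inside (… - 4), so sub: 6*((-6*((x + 1) + 8)) - 1) = -366.
Step 2. [6*((-6*((x + 1) + 8)) - 1) = -366] leading coefficient 6: divide by 6. So div: (-6*((x + 1) + 8)) - 1 = -61.
Step 3. [(-6*((x + 1) + 8)) - 1 = -61] add 1: x sits inside (… - 1), so sub: -6*((x + 1) + 8) = -60.
Step 4. [-6*((x + 1) + 8) = -60] -6 out front; divide by -6. So div: (x + 1) + 8 = 10.
Step 5. [(x + 1) + 8 = 10] subtract 8: x sits inside (… + 8), so sub: x + 1 = 2.
Step 6. [x + 1 = 2] subtract 1: x sits inside (… + 1), so sub: x = 1.

Answer: x ∈ {1}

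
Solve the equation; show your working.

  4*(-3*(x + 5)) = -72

Step 1. [4*(-3*(x + 5)) = -72] leading coefficient 4: divide by 4, so div: -3*(x + 5) = -18.
Step 2. [-3*(x + 5) = -18] divide by the outer -3 ⇒ div: x + 5 = 6.
Step 3. [x + 5 = 6] the outer +5 inverts by subtracting 5 ⇒ sub: x = 1.

Answer: x ∈ {1}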